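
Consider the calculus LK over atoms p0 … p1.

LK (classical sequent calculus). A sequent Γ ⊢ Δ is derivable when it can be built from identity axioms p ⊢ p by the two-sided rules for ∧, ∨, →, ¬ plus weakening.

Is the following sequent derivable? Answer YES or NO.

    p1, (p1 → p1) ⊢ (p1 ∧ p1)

Derivation trace:
[∧R] p1, (p1 → p1) ⊢ (p1 ∧ p1)
  [→L] p1, (p1 → p1) ⊢ p1
    [Ax] p1 ⊢ p1
    [Ax] p1 ⊢ p1
  [Ax] p1 ⊢ p1

Result: YES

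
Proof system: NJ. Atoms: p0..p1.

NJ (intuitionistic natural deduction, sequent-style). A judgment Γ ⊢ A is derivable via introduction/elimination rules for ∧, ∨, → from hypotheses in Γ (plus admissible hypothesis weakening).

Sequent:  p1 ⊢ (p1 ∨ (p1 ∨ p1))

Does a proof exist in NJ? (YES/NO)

Proof tree:
[∨I₂] p1 ⊢ (p1 ∨ (p1 ∨ p1))
  [∨I₂] p1 ⊢ (p1 ∨ p1)
    [Ax] p1 ⊢ p1

Result: YES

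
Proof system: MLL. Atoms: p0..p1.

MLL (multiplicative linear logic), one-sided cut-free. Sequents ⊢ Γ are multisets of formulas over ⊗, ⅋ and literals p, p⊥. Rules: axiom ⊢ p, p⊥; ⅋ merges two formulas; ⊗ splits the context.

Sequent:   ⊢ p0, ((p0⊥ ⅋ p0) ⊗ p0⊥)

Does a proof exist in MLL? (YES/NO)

Derivation (root first):
[⊗]  ⊢ p0, ((p0⊥ ⅋ p0) ⊗ p0⊥)
  [⅋]  ⊢ (p0⊥ ⅋ p0)
    [Ax]  ⊢ p0, p0⊥
  [Ax]  ⊢ p0, p0⊥

Result: YES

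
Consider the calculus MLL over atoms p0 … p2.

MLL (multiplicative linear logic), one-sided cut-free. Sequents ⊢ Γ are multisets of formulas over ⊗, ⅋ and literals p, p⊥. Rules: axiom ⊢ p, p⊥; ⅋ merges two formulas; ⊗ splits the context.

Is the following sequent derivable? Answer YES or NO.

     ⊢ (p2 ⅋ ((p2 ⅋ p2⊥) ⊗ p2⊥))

Derivation trace:
[⅋]  ⊢ (p2 ⅋ ((p2 ⅋ p2⊥) ⊗ p2⊥))
  [⊗]  ⊢ p2, ((p2 ⅋ p2⊥) ⊗ p2⊥)
    [⅋]  ⊢ (p2 ⅋ p2⊥)
      [Ax]  ⊢ p2, p2⊥
    [Ax]  ⊢ p2, p2⊥

Result: YES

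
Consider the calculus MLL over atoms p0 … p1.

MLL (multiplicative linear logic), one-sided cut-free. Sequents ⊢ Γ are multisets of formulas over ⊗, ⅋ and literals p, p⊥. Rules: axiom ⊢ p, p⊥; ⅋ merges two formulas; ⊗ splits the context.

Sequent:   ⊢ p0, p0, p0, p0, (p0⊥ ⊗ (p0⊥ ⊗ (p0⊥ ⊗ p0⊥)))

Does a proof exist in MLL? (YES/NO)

Proof tree:
[⊗]  ⊢ p0, p0, p0, p0, (p0⊥ ⊗ (p0⊥ ⊗ (p0⊥ ⊗ p0⊥)))
  [Ax]  ⊢ p0, p0⊥
  [⊗]  ⊢ p0, p0, p0, (p0⊥ ⊗ (p0⊥ ⊗ p0⊥))
    [Ax]  ⊢ p0, p0⊥
    [⊗]  ⊢ p0, p0, (p0⊥ ⊗ p0⊥)
      [Ax]  ⊢ p0, p0⊥
      [Ax]  ⊢ p0, p0⊥

Result: YES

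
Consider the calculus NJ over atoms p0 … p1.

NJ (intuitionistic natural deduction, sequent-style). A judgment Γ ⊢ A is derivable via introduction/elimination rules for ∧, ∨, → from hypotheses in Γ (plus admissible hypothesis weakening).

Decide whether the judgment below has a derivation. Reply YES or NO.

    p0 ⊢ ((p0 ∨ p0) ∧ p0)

Derivation trace:
[∧I] p0 ⊢ ((p0 ∨ p0) ∧ p0)
  [∨I₁] p0 ⊢ (p0 ∨ p0)
    [Ax] p0 ⊢ p0
  [Ax] p0 ⊢ p0

Result: YES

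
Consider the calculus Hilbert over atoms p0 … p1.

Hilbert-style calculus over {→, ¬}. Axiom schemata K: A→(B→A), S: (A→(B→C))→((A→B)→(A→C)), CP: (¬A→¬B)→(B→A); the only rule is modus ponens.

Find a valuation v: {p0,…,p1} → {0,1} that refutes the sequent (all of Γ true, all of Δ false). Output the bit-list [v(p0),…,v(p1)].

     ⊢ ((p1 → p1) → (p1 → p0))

Enumerate valuations to refute Γ ⊢ Δ:
  v=00: Γ:[] Δ:[((p1 → p1) → (p1 → p0))=T] refutes=False
  v=01: Γ:[] Δ:[((p1 → p1) → (p1 → p0))=F] refutes=True  ← countermodel

Result: [0, 1]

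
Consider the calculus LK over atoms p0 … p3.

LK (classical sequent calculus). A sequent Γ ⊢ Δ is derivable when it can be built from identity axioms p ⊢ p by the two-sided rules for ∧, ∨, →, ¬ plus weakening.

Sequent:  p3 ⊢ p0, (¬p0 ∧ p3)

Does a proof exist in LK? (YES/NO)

Derivation (root first):
[∧R] p3 ⊢ p0, (¬p0 ∧ p3)
  [¬R]  ⊢ p0, ¬p0
    [Ax] p0 ⊢ p0
  [Ax] p3 ⊢ p3

Result: YES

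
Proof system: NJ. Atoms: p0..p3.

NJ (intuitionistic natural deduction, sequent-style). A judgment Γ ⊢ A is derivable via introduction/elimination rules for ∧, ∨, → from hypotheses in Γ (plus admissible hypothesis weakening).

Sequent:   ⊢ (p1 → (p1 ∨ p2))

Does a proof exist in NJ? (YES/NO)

Proof tree:
[→I]  ⊢ (p1 → (p1 ∨ p2))
  [∨I₁] p1 ⊢ (p1 ∨ p2)
    [Ax] p1 ⊢ p1

Result: YES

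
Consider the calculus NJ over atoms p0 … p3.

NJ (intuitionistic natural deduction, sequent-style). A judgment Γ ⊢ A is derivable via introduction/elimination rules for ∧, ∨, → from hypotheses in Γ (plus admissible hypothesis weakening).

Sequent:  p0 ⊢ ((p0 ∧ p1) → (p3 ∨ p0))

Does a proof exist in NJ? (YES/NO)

Proof tree:
[→I] p0 ⊢ ((p0 ∧ p1) → (p3 ∨ p0))
  [Wk] p0, (p0 ∧ p1) ⊢ (p3 ∨ p0)
    [∨I₂] p0 ⊢ (p3 ∨ p0)
      [Ax] p0 ⊢ p0

Result: YES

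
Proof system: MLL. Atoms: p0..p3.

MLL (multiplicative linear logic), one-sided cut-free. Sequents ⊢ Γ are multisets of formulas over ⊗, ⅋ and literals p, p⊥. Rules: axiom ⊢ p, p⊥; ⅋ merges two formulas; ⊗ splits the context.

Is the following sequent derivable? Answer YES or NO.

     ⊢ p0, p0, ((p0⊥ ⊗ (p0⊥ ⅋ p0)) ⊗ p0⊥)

Derivation trace:
[⊗]  ⊢ p0, p0, ((p0⊥ ⊗ (p0⊥ ⅋ p0)) ⊗ p0⊥)
  [⊗]  ⊢ p0, (p0⊥ ⊗ (p0⊥ ⅋ p0))
    [Ax]  ⊢ p0, p0⊥
    [⅋]  ⊢ (p0⊥ ⅋ p0)
      [Ax]  ⊢ p0, p0⊥
  [Ax]  ⊢ p0, p0⊥

Result: YES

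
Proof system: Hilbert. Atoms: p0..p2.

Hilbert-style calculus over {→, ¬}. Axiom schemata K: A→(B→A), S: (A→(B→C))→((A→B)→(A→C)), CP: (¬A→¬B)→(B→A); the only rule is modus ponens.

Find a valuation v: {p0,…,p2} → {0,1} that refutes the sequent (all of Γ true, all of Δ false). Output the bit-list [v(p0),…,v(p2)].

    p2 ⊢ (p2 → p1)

Search for a countermodel by truth-table:
  v=000: Γ:[p2=F] Δ:[(p2 → p1)=T] refutes=False
  v=001: Γ:[p2=T] Δ:[(p2 → p1)=F] refutes=True  ← countermodel

Result: [0, 0, 1]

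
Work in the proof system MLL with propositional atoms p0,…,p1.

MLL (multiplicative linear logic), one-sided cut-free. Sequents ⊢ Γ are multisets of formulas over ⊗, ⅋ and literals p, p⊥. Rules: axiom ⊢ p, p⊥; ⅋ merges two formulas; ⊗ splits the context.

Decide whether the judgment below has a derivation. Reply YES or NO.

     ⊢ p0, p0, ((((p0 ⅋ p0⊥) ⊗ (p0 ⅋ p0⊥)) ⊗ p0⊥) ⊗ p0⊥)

Derivation trace:
[⊗]  ⊢ p0, p0, ((((p0 ⅋ p0⊥) ⊗ (p0 ⅋ p0⊥)) ⊗ p0⊥) ⊗ p0⊥)
  [⊗]  ⊢ p0, (((p0 ⅋ p0⊥) ⊗ (p0 ⅋ p0⊥)) ⊗ p0⊥)
    [⊗]  ⊢ ((p0 ⅋ p0⊥) ⊗ (p0 ⅋ p0⊥))
      [⅋]  ⊢ (p0 ⅋ p0⊥)
        [Ax]  ⊢ p0, p0⊥
      [⅋]  ⊢ (p0 ⅋ p0⊥)
        [Ax]  ⊢ p0, p0⊥
    [Ax]  ⊢ p0, p0⊥
  [Ax]  ⊢ p0, p0⊥

Result: YES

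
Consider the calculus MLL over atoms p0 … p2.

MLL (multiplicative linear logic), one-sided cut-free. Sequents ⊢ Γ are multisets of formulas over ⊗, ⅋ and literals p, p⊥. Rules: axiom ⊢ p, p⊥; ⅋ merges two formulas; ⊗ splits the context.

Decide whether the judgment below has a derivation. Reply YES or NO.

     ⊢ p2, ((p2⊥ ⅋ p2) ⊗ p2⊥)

Proof tree:
[⊗]  ⊢ p2, ((p2⊥ ⅋ p2) ⊗ p2⊥)
  [⅋]  ⊢ (p2⊥ ⅋ p2)
    [Ax]  ⊢ p2, p2⊥
  [Ax]  ⊢ p2, p2⊥

Result: YES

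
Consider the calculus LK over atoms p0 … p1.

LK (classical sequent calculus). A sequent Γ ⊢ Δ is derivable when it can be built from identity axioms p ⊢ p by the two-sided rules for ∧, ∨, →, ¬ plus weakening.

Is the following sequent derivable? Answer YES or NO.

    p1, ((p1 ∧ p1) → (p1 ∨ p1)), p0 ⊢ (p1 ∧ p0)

Derivation (root first):
[∧R] p1, ((p1 ∧ p1) → (p1 ∨ p1)), p0 ⊢ (p1 ∧ p0)
  [→L] p1, ((p1 ∧ p1) → (p1 ∨ p1)) ⊢ p1
    [∧R] p1 ⊢ (p1 ∧ p1)
      [Ax] p1 ⊢ p1
      [Ax] p1 ⊢ p1
    [∨L] (p1 ∨ p1) ⊢ p1
      [Ax] p1 ⊢ p1
      [Ax] p1 ⊢ p1
  [Ax] p0 ⊢ p0

Result: YES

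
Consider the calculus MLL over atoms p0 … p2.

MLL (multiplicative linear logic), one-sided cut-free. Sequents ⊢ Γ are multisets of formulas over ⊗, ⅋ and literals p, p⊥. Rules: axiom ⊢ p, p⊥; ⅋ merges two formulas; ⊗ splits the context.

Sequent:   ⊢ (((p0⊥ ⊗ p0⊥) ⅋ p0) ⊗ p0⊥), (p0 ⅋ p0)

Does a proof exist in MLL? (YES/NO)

Proof tree:
[⅋]  ⊢ (((p0⊥ ⊗ p0⊥) ⅋ p0) ⊗ p0⊥), (p0 ⅋ p0)
  [⊗]  ⊢ p0, p0, (((p0⊥ ⊗ p0⊥) ⅋ p0) ⊗ p0⊥)
    [⅋]  ⊢ p0, ((p0⊥ ⊗ p0⊥) ⅋ p0)
      [⊗]  ⊢ p0, p0, (p0⊥ ⊗ p0⊥)
        [Ax]  ⊢ p0, p0⊥
        [Ax]  ⊢ p0, p0⊥
    [Ax]  ⊢ p0, p0⊥

Result: YES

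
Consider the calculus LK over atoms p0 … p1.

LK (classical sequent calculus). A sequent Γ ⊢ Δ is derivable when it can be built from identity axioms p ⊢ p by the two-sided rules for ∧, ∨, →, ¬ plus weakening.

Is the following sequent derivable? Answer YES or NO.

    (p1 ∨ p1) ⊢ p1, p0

Derivation trace:
[∨L] (p1 ∨ p1) ⊢ p1, p0
  [WR] p1 ⊢ p1, p0, p1
    [WR] p1 ⊢ p1, p0
      [Ax] p1 ⊢ p1
  [Ax] p1 ⊢ p1

Result: YES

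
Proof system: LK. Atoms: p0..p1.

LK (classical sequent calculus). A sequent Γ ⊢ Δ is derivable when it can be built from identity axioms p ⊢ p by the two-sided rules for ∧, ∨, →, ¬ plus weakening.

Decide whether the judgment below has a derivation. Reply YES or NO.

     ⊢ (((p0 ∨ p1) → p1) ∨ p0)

Proof tree:
[∨R]  ⊢ (((p0 ∨ p1) → p1) ∨ p0)
  [→R]  ⊢ p0, ((p0 ∨ p1) → p1)
    [∨L] (p0 ∨ p1) ⊢ p1, p0
      [Ax] p0 ⊢ p0
      [Ax] p1 ⊢ p1

Result: YES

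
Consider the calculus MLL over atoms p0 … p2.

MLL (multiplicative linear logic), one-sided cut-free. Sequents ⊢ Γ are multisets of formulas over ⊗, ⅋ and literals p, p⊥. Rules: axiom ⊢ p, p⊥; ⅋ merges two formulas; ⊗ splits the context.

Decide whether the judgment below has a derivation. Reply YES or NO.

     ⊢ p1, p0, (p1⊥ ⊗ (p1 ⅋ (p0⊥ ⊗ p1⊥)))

Derivation (root first):
[⊗]  ⊢ p1, p0, (p1⊥ ⊗ (p1 ⅋ (p0⊥ ⊗ p1⊥)))
  [Ax]  ⊢ p1, p1⊥
  [⅋]  ⊢ p0, (p1 ⅋ (p0⊥ ⊗ p1⊥))
    [⊗]  ⊢ p0, p1, (p0⊥ ⊗ p1⊥)
      [Ax]  ⊢ p0, p0⊥
      [Ax]  ⊢ p1, p1⊥

Result: YES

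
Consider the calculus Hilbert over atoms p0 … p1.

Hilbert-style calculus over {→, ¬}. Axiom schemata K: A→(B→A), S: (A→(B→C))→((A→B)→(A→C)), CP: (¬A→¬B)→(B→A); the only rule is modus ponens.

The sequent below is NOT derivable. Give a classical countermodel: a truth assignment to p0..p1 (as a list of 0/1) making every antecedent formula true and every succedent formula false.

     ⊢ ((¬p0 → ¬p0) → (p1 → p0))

Search for a countermodel by truth-table:
  v=00: Γ:[] Δ:[((¬p0 → ¬p0) → (p1 → p0))=T] refutes=False
  v=01: Γ:[] Δ:[((¬p0 → ¬p0) → (p1 → p0))=F] refutes=True  ← countermodel

Result: [0, 1]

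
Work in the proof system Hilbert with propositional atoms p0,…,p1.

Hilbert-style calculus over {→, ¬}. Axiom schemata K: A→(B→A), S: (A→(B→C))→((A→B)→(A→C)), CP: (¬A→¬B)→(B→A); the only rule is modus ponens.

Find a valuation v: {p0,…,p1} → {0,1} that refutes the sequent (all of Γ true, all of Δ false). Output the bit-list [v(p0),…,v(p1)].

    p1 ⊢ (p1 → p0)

Truth-table refutation:
  v=00: Γ:[p1=F] Δ:[(p1 → p0)=T] refutes=False
  v=01: Γ:[p1=T] Δ:[(p1 → p0)=F] refutes=True  ← countermodel

Result: [0, 1]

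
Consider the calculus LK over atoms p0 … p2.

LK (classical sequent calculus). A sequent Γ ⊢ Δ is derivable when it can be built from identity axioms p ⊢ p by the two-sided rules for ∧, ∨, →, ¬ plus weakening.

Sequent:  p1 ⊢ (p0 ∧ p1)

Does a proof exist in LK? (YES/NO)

Search for a countermodel by truth-table:
  v=000: Γ:[p1=F] Δ:[(p0 ∧ p1)=F] refutes=False
  v=001: Γ:[p1=F] Δ:[(p0 ∧ p1)=F] refutes=False
  v=010: Γ:[p1=T] Δ:[(p0 ∧ p1)=F] refutes=True  ← countermodel

Result: NO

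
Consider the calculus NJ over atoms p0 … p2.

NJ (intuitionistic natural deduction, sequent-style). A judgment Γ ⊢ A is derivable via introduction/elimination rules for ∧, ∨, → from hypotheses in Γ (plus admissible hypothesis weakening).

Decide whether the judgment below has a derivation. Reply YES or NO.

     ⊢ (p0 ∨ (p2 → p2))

Proof tree:
[∨I₂]  ⊢ (p0 ∨ (p2 → p2))
  [→I]  ⊢ (p2 → p2)
    [Ax] p2 ⊢ p2

Result: YES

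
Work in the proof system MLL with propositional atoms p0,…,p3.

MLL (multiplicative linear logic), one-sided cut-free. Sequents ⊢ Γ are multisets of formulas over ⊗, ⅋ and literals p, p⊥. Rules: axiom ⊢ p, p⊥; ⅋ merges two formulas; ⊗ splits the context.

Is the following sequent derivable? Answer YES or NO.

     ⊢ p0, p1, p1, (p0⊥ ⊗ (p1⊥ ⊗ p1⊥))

Derivation (root first):
[⊗]  ⊢ p0, p1, p1, (p0⊥ ⊗ (p1⊥ ⊗ p1⊥))
  [Ax]  ⊢ p0, p0⊥
  [⊗]  ⊢ p1, p1, (p1⊥ ⊗ p1⊥)
    [Ax]  ⊢ p1, p1⊥
    [Ax]  ⊢ p1, p1⊥

Result: YES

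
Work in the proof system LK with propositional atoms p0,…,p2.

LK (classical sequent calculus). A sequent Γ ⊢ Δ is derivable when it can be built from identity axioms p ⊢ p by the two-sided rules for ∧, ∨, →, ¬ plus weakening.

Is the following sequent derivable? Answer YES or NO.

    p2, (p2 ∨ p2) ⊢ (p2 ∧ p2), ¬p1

Derivation trace:
[¬R] p2, (p2 ∨ p2) ⊢ (p2 ∧ p2), ¬p1
  [∧R] p1, p2, (p2 ∨ p2) ⊢ (p2 ∧ p2)
    [WL] (p2 ∨ p2), p1 ⊢ p2
      [∨L] (p2 ∨ p2) ⊢ p2
        [Ax] p2 ⊢ p2
        [Ax] p2 ⊢ p2
    [Ax] p2 ⊢ p2

Result: YES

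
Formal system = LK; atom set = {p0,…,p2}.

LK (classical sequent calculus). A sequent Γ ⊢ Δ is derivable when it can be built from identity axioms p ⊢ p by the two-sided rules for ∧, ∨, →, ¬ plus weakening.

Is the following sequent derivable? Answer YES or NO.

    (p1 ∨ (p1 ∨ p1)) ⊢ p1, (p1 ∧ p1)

Proof tree:
[∨L] (p1 ∨ (p1 ∨ p1)) ⊢ p1, (p1 ∧ p1)
  [∧R] p1 ⊢ (p1 ∧ p1)
    [Ax] p1 ⊢ p1
    [Ax] p1 ⊢ p1
  [∨L] (p1 ∨ p1) ⊢ p1, (p1 ∧ p1)
    [∧R] p1 ⊢ (p1 ∧ p1)
      [Ax] p1 ⊢ p1
      [Ax] p1 ⊢ p1
    [Ax] p1 ⊢ p1

Result: YES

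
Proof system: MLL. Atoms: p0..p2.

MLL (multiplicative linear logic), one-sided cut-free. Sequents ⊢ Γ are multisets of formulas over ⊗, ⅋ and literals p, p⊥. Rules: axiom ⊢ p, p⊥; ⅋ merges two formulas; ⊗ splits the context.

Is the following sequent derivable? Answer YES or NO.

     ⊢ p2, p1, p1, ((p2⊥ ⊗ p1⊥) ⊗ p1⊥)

Proof tree:
[⊗]  ⊢ p2, p1, p1, ((p2⊥ ⊗ p1⊥) ⊗ p1⊥)
  [⊗]  ⊢ p2, p1, (p2⊥ ⊗ p1⊥)
    [Ax]  ⊢ p2, p2⊥
    [Ax]  ⊢ p1, p1⊥
  [Ax]  ⊢ p1, p1⊥

Result: YES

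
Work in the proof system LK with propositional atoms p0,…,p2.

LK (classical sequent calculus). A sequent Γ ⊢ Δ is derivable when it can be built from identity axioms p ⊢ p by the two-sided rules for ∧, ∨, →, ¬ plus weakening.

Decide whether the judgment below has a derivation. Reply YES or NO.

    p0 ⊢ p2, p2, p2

Search for a countermodel by truth-table:
  v=000: Γ:[p0=F] Δ:[p2=F, p2=F, p2=F] refutes=False
  v=001: Γ:[p0=F] Δ:[p2=T, p2=T, p2=T] refutes=False
  v=010: Γ:[p0=F] Δ:[p2=F, p2=F, p2=F] refutes=False
  v=011: Γ:[p0=F] Δ:[p2=T, p2=T, p2=T] refutes=False
  v=100: Γ:[p0=T] Δ:[p2=F, p2=F, p2=F] refutes=True  ← countermodel

Result: NO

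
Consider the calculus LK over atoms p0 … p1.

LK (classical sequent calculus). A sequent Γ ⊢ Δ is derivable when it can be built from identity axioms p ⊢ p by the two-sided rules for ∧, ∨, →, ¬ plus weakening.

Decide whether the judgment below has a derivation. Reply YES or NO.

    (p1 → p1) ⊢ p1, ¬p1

Proof tree:
[¬R] (p1 → p1) ⊢ p1, ¬p1
  [→L] p1, (p1 → p1) ⊢ p1
    [WL] p1, p1 ⊢ p1
      [Ax] p1 ⊢ p1
    [Ax] p1 ⊢ p1

Result: YES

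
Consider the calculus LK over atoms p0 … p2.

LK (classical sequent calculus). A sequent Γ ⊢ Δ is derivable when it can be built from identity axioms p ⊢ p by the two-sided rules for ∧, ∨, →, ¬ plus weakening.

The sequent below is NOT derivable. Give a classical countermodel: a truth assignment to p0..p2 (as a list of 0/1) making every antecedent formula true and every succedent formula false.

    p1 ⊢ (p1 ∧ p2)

Enumerate valuations to refute Γ ⊢ Δ:
  v=000: Γ:[p1=F] Δ:[(p1 ∧ p2)=F] refutes=False
  v=001: Γ:[p1=F] Δ:[(p1 ∧ p2)=F] refutes=False
  v=010: Γ:[p1=T] Δ:[(p1 ∧ p2)=F] refutes=True  ← countermodel

Result: [0, 1, 0]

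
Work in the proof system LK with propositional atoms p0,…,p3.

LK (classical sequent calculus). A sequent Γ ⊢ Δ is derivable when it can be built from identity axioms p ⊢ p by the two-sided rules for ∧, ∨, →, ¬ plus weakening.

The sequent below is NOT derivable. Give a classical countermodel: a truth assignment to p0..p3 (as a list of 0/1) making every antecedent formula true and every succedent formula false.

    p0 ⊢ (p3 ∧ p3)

Search for a countermodel by truth-table:
  v=0000: Γ:[p0=F] Δ:[(p3 ∧ p3)=F] refutes=False
  v=0001: Γ:[p0=F] Δ:[(p3 ∧ p3)=T] refutes=False
  v=0010: Γ:[p0=F] Δ:[(p3 ∧ p3)=F] refutes=False
  v=0011: Γ:[p0=F] Δ:[(p3 ∧ p3)=T] refutes=False
  v=0100: Γ:[p0=F] Δ:[(p3 ∧ p3)=F] refutes=False
  v=0101: Γ:[p0=F] Δ:[(p3 ∧ p3)=T] refutes=False
  v=0110: Γ:[p0=F] Δ:[(p3 ∧ p3)=F] refutes=False
  v=0111: Γ:[p0=F] Δ:[(p3 ∧ p3)=T] refutes=False
  v=1000: Γ:[p0=T] Δ:[(p3 ∧ p3)=F] refutes=True  ← countermodel

Result: [1, 0, 0, 0]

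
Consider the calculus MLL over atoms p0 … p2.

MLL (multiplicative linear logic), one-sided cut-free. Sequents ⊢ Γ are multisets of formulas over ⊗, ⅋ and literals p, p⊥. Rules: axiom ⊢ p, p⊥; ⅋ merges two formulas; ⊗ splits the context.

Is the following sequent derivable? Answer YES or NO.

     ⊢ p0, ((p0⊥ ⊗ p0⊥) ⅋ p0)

Proof tree:
[⅋]  ⊢ p0, ((p0⊥ ⊗ p0⊥) ⅋ p0)
  [⊗]  ⊢ p0, p0, (p0⊥ ⊗ p0⊥)
    [Ax]  ⊢ p0, p0⊥
    [Ax]  ⊢ p0, p0⊥

Result: YES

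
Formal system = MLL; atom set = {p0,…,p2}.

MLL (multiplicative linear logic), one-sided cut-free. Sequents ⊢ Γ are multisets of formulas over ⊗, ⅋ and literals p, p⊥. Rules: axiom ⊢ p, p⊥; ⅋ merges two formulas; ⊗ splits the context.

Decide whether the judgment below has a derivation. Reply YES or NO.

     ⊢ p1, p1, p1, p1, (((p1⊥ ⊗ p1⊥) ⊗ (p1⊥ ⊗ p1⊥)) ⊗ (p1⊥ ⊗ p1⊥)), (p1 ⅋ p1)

Proof tree:
[⅋]  ⊢ p1, p1, p1, p1, (((p1⊥ ⊗ p1⊥) ⊗ (p1⊥ ⊗ p1⊥)) ⊗ (p1⊥ ⊗ p1⊥)), (p1 ⅋ p1)
  [⊗]  ⊢ p1, p1, p1, p1, p1, p1, (((p1⊥ ⊗ p1⊥) ⊗ (p1⊥ ⊗ p1⊥)) ⊗ (p1⊥ ⊗ p1⊥))
    [⊗]  ⊢ p1, p1, p1, p1, ((p1⊥ ⊗ p1⊥) ⊗ (p1⊥ ⊗ p1⊥))
      [⊗]  ⊢ p1, p1, (p1⊥ ⊗ p1⊥)
        [Ax]  ⊢ p1, p1⊥
        [Ax]  ⊢ p1, p1⊥
      [⊗]  ⊢ p1, p1, (p1⊥ ⊗ p1⊥)
        [Ax]  ⊢ p1, p1⊥
        [Ax]  ⊢ p1, p1⊥
    [⊗]  ⊢ p1, p1, (p1⊥ ⊗ p1⊥)
      [Ax]  ⊢ p1, p1⊥
      [Ax]  ⊢ p1, p1⊥

Result: YES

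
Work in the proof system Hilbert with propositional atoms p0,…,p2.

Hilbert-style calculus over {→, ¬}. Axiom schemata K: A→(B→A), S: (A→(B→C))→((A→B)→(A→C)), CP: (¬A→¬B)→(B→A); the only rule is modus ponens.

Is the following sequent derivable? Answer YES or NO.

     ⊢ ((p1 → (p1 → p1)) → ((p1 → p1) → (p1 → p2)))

Enumerate valuations to refute Γ ⊢ Δ:
  v=000: Γ:[] Δ:[((p1 → (p1 → p1)) → ((p1 → p1) → (p1 → p2)))=T] refutes=False
  v=001: Γ:[] Δ:[((p1 → (p1 → p1)) → ((p1 → p1) → (p1 → p2)))=T] refutes=False
  v=010: Γ:[] Δ:[((p1 → (p1 → p1)) → ((p1 → p1) → (p1 → p2)))=F] refutes=True  ← countermodel

Result: NO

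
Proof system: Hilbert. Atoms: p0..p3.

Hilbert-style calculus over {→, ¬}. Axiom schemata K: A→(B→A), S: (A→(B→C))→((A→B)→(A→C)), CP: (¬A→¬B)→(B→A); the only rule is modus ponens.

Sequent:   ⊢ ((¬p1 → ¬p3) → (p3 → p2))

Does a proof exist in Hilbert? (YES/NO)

Search for a countermodel by truth-table:
  v=0000: Γ:[] Δ:[((¬p1 → ¬p3) → (p3 → p2))=T] refutes=False
  v=0001: Γ:[] Δ:[((¬p1 → ¬p3) → (p3 → p2))=T] refutes=False
  v=0010: Γ:[] Δ:[((¬p1 → ¬p3) → (p3 → p2))=T] refutes=False
  v=0011: Γ:[] Δ:[((¬p1 → ¬p3) → (p3 → p2))=T] refutes=False
  v=0100: Γ:[] Δ:[((¬p1 → ¬p3) → (p3 → p2))=T] refutes=False
  v=0101: Γ:[] Δ:[((¬p1 → ¬p3) → (p3 → p2))=F] refutes=True  ← countermodel

Result: NO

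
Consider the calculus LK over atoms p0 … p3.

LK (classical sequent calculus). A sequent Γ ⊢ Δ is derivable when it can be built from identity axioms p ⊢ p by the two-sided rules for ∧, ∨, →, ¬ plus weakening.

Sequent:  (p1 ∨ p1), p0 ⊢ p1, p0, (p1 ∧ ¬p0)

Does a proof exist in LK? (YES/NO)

Derivation (root first):
[WL] (p1 ∨ p1), p0 ⊢ p1, p0, (p1 ∧ ¬p0)
  [∧R] (p1 ∨ p1) ⊢ p1, p0, (p1 ∧ ¬p0)
    [WR] (p1 ∨ p1) ⊢ p1, p1
      [∨L] (p1 ∨ p1) ⊢ p1
        [Ax] p1 ⊢ p1
        [Ax] p1 ⊢ p1
    [¬R]  ⊢ p0, ¬p0
      [Ax] p0 ⊢ p0

Result: YES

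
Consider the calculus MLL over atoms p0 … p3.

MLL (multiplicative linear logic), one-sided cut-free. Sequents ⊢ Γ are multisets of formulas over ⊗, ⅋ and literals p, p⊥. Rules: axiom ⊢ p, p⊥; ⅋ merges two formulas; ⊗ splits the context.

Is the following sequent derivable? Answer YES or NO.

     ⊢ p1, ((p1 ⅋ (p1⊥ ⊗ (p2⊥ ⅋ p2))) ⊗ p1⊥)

Proof tree:
[⊗]  ⊢ p1, ((p1 ⅋ (p1⊥ ⊗ (p2⊥ ⅋ p2))) ⊗ p1⊥)
  [⅋]  ⊢ (p1 ⅋ (p1⊥ ⊗ (p2⊥ ⅋ p2)))
    [⊗]  ⊢ p1, (p1⊥ ⊗ (p2⊥ ⅋ p2))
      [Ax]  ⊢ p1, p1⊥
      [⅋]  ⊢ (p2⊥ ⅋ p2)
        [Ax]  ⊢ p2, p2⊥
  [Ax]  ⊢ p1, p1⊥

Result: YES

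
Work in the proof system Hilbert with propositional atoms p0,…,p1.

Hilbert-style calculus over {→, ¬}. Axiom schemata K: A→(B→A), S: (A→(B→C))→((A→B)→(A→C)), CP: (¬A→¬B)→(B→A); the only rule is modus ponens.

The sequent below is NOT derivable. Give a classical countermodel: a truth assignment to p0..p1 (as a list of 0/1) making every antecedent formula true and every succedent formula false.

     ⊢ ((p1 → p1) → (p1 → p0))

Search for a countermodel by truth-table:
  v=00: Γ:[] Δ:[((p1 → p1) → (p1 → p0))=T] refutes=False
  v=01: Γ:[] Δ:[((p1 → p1) → (p1 → p0))=F] refutes=True  ← countermodel

Result: [0, 1]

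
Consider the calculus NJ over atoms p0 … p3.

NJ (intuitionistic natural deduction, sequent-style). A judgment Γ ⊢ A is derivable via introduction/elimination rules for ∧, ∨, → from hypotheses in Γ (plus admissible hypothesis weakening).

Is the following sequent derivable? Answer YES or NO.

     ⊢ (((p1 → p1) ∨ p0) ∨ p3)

Derivation (root first):
[∨I₁]  ⊢ (((p1 → p1) ∨ p0) ∨ p3)
  [∨I₁]  ⊢ ((p1 → p1) ∨ p0)
    [→I]  ⊢ (p1 → p1)
      [Ax] p1 ⊢ p1

Result: YES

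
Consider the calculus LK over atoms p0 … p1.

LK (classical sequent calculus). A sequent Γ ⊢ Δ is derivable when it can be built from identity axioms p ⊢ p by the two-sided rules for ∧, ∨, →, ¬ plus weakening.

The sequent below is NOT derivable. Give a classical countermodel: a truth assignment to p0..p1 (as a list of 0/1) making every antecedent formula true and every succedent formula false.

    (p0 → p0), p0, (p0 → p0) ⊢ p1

Truth-table refutation:
  v=00: Γ:[(p0 → p0)=T, p0=F, (p0 → p0)=T] Δ:[p1=F] refutes=False
  v=01: Γ:[(p0 → p0)=T, p0=F, (p0 → p0)=T] Δ:[p1=T] refutes=False
  v=10: Γ:[(p0 → p0)=T, p0=T, (p0 → p0)=T] Δ:[p1=F] refutes=True  ← countermodel

Result: [1, 0]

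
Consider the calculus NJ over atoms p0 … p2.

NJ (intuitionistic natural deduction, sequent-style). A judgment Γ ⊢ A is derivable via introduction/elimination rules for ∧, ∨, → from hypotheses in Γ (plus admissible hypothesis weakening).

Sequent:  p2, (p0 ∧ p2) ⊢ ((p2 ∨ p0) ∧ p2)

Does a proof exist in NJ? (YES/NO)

Derivation (root first):
[∧I] p2, (p0 ∧ p2) ⊢ ((p2 ∨ p0) ∧ p2)
  [∨I₁] p2 ⊢ (p2 ∨ p0)
    [Ax] p2 ⊢ p2
  [Wk] p2, (p0 ∧ p2) ⊢ p2
    [Ax] p2 ⊢ p2

Result: YES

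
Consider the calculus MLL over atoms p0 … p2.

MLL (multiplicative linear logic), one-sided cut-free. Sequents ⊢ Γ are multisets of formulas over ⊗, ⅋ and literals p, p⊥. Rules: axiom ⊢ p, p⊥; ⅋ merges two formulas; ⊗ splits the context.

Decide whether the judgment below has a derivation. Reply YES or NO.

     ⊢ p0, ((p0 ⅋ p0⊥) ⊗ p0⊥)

Derivation (root first):
[⊗]  ⊢ p0, ((p0 ⅋ p0⊥) ⊗ p0⊥)
  [⅋]  ⊢ (p0 ⅋ p0⊥)
    [Ax]  ⊢ p0, p0⊥
  [Ax]  ⊢ p0, p0⊥

Result: YES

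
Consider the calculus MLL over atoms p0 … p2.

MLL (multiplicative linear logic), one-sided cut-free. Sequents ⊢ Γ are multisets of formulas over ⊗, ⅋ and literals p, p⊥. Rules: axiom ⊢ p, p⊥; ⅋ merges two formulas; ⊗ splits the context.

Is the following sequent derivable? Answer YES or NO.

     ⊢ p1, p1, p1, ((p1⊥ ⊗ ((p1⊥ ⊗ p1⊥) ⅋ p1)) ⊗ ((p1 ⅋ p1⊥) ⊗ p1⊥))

Proof tree:
[⊗]  ⊢ p1, p1, p1, ((p1⊥ ⊗ ((p1⊥ ⊗ p1⊥) ⅋ p1)) ⊗ ((p1 ⅋ p1⊥) ⊗ p1⊥))
  [⊗]  ⊢ p1, p1, (p1⊥ ⊗ ((p1⊥ ⊗ p1⊥) ⅋ p1))
    [Ax]  ⊢ p1, p1⊥
    [⅋]  ⊢ p1, ((p1⊥ ⊗ p1⊥) ⅋ p1)
      [⊗]  ⊢ p1, p1, (p1⊥ ⊗ p1⊥)
        [Ax]  ⊢ p1, p1⊥
        [Ax]  ⊢ p1, p1⊥
  [⊗]  ⊢ p1, ((p1 ⅋ p1⊥) ⊗ p1⊥)
    [⅋]  ⊢ (p1 ⅋ p1⊥)
      [Ax]  ⊢ p1, p1⊥
    [Ax]  ⊢ p1, p1⊥

Result: YES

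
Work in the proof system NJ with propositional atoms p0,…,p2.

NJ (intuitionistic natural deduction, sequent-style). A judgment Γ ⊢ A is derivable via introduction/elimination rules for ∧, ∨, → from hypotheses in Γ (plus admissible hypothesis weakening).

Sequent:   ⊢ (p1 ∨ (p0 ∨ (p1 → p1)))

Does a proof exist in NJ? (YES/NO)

Derivation trace:
[∨I₂]  ⊢ (p1 ∨ (p0 ∨ (p1 → p1)))
  [∨I₂]  ⊢ (p0 ∨ (p1 → p1))
    [→I]  ⊢ (p1 → p1)
      [Ax] p1 ⊢ p1

Result: YES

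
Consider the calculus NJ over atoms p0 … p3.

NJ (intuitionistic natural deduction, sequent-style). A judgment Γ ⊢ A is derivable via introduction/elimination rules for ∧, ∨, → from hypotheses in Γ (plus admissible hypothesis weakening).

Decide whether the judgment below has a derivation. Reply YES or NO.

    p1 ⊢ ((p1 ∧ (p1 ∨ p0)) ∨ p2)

Derivation trace:
[∨I₁] p1 ⊢ ((p1 ∧ (p1 ∨ p0)) ∨ p2)
  [∧I] p1 ⊢ (p1 ∧ (p1 ∨ p0))
    [Ax] p1 ⊢ p1
    [∨I₁] p1 ⊢ (p1 ∨ p0)
      [Ax] p1 ⊢ p1

Result: YES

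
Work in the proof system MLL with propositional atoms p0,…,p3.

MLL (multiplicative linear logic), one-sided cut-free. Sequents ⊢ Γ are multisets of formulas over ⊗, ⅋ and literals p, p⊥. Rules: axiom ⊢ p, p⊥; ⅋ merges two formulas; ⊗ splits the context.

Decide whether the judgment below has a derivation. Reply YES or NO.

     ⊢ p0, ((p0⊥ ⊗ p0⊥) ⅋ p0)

Proof tree:
[⅋]  ⊢ p0, ((p0⊥ ⊗ p0⊥) ⅋ p0)
  [⊗]  ⊢ p0, p0, (p0⊥ ⊗ p0⊥)
    [Ax]  ⊢ p0, p0⊥
    [Ax]  ⊢ p0, p0⊥

Result: YES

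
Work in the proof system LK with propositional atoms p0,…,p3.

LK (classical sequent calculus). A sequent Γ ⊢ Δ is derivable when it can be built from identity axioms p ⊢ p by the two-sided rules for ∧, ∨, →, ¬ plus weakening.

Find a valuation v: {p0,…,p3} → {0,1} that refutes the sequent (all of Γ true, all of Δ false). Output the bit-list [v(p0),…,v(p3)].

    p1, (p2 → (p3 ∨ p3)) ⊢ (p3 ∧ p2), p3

Enumerate valuations to refute Γ ⊢ Δ:
  v=0000: Γ:[p1=F, (p2 → (p3 ∨ p3))=T] Δ:[(p3 ∧ p2)=F, p3=F] refutes=False
  v=0001: Γ:[p1=F, (p2 → (p3 ∨ p3))=T] Δ:[(p3 ∧ p2)=F, p3=T] refutes=False
  v=0010: Γ:[p1=F, (p2 → (p3 ∨ p3))=F] Δ:[(p3 ∧ p2)=F, p3=F] refutes=False
  v=0011: Γ:[p1=F, (p2 → (p3 ∨ p3))=T] Δ:[(p3 ∧ p2)=T, p3=T] refutes=False
  v=0100: Γ:[p1=T, (p2 → (p3 ∨ p3))=T] Δ:[(p3 ∧ p2)=F, p3=F] refutes=True  ← countermodel

Result: [0, 1, 0, 0]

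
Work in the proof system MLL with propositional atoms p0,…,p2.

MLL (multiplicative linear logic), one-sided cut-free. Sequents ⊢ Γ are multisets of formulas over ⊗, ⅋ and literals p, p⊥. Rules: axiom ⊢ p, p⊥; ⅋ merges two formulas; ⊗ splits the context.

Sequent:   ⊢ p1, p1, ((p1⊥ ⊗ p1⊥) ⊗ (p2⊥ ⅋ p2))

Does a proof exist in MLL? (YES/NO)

Derivation trace:
[⊗]  ⊢ p1, p1, ((p1⊥ ⊗ p1⊥) ⊗ (p2⊥ ⅋ p2))
  [⊗]  ⊢ p1, p1, (p1⊥ ⊗ p1⊥)
    [Ax]  ⊢ p1, p1⊥
    [Ax]  ⊢ p1, p1⊥
  [⅋]  ⊢ (p2⊥ ⅋ p2)
    [Ax]  ⊢ p2, p2⊥

Result: YES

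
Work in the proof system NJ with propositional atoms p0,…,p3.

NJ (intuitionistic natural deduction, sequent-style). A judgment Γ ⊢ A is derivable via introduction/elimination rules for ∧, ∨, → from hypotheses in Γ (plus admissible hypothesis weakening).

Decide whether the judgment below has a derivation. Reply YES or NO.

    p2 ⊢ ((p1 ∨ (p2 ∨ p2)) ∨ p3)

Proof tree:
[∨I₁] p2 ⊢ ((p1 ∨ (p2 ∨ p2)) ∨ p3)
  [∨I₂] p2 ⊢ (p1 ∨ (p2 ∨ p2))
    [∨I₁] p2 ⊢ (p2 ∨ p2)
      [Ax] p2 ⊢ p2

Result: YES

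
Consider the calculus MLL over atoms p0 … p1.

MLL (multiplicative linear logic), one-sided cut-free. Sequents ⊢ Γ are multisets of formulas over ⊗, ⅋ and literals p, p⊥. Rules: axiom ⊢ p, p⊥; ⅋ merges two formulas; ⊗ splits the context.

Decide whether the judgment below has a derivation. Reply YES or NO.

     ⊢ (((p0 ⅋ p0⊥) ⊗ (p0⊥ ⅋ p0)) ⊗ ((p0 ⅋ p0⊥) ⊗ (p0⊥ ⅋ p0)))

Derivation trace:
[⊗]  ⊢ (((p0 ⅋ p0⊥) ⊗ (p0⊥ ⅋ p0)) ⊗ ((p0 ⅋ p0⊥) ⊗ (p0⊥ ⅋ p0)))
  [⊗]  ⊢ ((p0 ⅋ p0⊥) ⊗ (p0⊥ ⅋ p0))
    [⅋]  ⊢ (p0 ⅋ p0⊥)
      [Ax]  ⊢ p0, p0⊥
    [⅋]  ⊢ (p0⊥ ⅋ p0)
      [Ax]  ⊢ p0, p0⊥
  [⊗]  ⊢ ((p0 ⅋ p0⊥) ⊗ (p0⊥ ⅋ p0))
    [⅋]  ⊢ (p0 ⅋ p0⊥)
      [Ax]  ⊢ p0, p0⊥
    [⅋]  ⊢ (p0⊥ ⅋ p0)
      [Ax]  ⊢ p0, p0⊥

Result: YES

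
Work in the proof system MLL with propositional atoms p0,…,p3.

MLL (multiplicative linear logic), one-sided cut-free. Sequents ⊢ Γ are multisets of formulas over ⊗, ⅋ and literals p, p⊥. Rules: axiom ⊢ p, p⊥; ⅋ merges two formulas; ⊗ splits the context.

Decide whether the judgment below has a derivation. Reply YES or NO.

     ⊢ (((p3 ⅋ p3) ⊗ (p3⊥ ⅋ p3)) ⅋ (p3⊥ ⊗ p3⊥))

Derivation trace:
[⅋]  ⊢ (((p3 ⅋ p3) ⊗ (p3⊥ ⅋ p3)) ⅋ (p3⊥ ⊗ p3⊥))
  [⊗]  ⊢ (p3⊥ ⊗ p3⊥), ((p3 ⅋ p3) ⊗ (p3⊥ ⅋ p3))
    [⅋]  ⊢ (p3⊥ ⊗ p3⊥), (p3 ⅋ p3)
      [⊗]  ⊢ p3, p3, (p3⊥ ⊗ p3⊥)
        [Ax]  ⊢ p3, p3⊥
        [Ax]  ⊢ p3, p3⊥
    [⅋]  ⊢ (p3⊥ ⅋ p3)
      [Ax]  ⊢ p3, p3⊥

Result: YES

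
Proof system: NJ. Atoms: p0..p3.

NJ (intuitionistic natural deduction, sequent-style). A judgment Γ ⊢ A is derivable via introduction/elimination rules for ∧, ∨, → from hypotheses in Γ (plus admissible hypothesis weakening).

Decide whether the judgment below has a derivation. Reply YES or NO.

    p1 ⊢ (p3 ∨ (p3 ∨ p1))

Proof tree:
[∨I₂] p1 ⊢ (p3 ∨ (p3 ∨ p1))
  [∨I₂] p1 ⊢ (p3 ∨ p1)
    [Ax] p1 ⊢ p1

Result: YES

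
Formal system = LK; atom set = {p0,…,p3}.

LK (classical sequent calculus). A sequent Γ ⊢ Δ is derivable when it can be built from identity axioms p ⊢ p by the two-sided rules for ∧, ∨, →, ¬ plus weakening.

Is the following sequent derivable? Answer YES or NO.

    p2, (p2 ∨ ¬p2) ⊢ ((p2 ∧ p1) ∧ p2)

Enumerate valuations to refute Γ ⊢ Δ:
  v=0000: Γ:[p2=F, (p2 ∨ ¬p2)=T] Δ:[((p2 ∧ p1) ∧ p2)=F] refutes=False
  v=0001: Γ:[p2=F, (p2 ∨ ¬p2)=T] Δ:[((p2 ∧ p1) ∧ p2)=F] refutes=False
  v=0010: Γ:[p2=T, (p2 ∨ ¬p2)=T] Δ:[((p2 ∧ p1) ∧ p2)=F] refutes=True  ← countermodel

Result: NO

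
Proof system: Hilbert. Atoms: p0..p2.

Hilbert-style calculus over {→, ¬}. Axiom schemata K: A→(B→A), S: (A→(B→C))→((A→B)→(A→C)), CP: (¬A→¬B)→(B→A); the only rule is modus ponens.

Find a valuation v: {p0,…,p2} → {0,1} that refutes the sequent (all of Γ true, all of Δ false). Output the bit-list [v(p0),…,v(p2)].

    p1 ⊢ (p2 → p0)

Enumerate valuations to refute Γ ⊢ Δ:
  v=000: Γ:[p1=F] Δ:[(p2 → p0)=T] refutes=False
  v=001: Γ:[p1=F] Δ:[(p2 → p0)=F] refutes=False
  v=010: Γ:[p1=T] Δ:[(p2 → p0)=T] refutes=False
  v=011: Γ:[p1=T] Δ:[(p2 → p0)=F] refutes=True  ← countermodel

Result: [0, 1, 1]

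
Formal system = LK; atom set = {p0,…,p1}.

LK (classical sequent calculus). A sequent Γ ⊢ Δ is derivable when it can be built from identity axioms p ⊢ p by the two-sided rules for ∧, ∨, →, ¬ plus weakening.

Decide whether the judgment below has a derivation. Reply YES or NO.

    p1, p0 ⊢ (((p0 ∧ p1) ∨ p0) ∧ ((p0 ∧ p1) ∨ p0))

Derivation trace:
[∧R] p1, p0 ⊢ (((p0 ∧ p1) ∨ p0) ∧ ((p0 ∧ p1) ∨ p0))
  [∨R] p1, p0 ⊢ ((p0 ∧ p1) ∨ p0)
    [∧R] p1, p0 ⊢ p0, (p0 ∧ p1)
      [WR] p0 ⊢ p0, p0
        [Ax] p0 ⊢ p0
      [Ax] p1 ⊢ p1
  [∨R] p1, p0 ⊢ ((p0 ∧ p1) ∨ p0)
    [∧R] p1, p0 ⊢ p0, (p0 ∧ p1)
      [WR] p0 ⊢ p0, p0
        [Ax] p0 ⊢ p0
      [Ax] p1 ⊢ p1

Result: YES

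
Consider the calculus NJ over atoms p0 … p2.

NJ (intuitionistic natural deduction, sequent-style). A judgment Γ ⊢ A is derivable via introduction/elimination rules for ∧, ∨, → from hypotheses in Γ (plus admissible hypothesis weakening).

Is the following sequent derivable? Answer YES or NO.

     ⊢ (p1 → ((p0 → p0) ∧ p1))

Proof tree:
[→I]  ⊢ (p1 → ((p0 → p0) ∧ p1))
  [∧I] p1 ⊢ ((p0 → p0) ∧ p1)
    [→I]  ⊢ (p0 → p0)
      [Ax] p0 ⊢ p0
    [Ax] p1 ⊢ p1

Result: YES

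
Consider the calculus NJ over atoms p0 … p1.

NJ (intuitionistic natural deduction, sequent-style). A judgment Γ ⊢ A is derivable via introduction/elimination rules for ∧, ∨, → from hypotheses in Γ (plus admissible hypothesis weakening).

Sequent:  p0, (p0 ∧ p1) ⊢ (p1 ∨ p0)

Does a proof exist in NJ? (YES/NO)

Derivation (root first):
[Wk] p0, (p0 ∧ p1) ⊢ (p1 ∨ p0)
  [∨I₂] p0 ⊢ (p1 ∨ p0)
    [Ax] p0 ⊢ p0

Result: YES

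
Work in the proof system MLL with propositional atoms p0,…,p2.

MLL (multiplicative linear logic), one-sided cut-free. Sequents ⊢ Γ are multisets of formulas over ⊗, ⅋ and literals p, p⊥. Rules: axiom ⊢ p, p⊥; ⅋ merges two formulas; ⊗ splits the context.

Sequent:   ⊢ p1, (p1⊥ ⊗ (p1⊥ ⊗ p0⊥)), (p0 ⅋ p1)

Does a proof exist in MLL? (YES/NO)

Derivation (root first):
[⅋]  ⊢ p1, (p1⊥ ⊗ (p1⊥ ⊗ p0⊥)), (p0 ⅋ p1)
  [⊗]  ⊢ p1, p1, p0, (p1⊥ ⊗ (p1⊥ ⊗ p0⊥))
    [Ax]  ⊢ p1, p1⊥
    [⊗]  ⊢ p1, p0, (p1⊥ ⊗ p0⊥)
      [Ax]  ⊢ p1, p1⊥
      [Ax]  ⊢ p0, p0⊥

Result: YES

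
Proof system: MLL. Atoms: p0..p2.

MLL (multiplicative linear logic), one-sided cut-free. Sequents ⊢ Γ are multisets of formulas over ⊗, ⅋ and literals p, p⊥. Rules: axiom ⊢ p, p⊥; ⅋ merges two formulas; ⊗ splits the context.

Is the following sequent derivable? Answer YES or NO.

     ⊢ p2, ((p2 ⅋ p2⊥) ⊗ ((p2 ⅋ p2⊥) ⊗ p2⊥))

Derivation (root first):
[⊗]  ⊢ p2, ((p2 ⅋ p2⊥) ⊗ ((p2 ⅋ p2⊥) ⊗ p2⊥))
  [⅋]  ⊢ (p2 ⅋ p2⊥)
    [Ax]  ⊢ p2, p2⊥
  [⊗]  ⊢ p2, ((p2 ⅋ p2⊥) ⊗ p2⊥)
    [⅋]  ⊢ (p2 ⅋ p2⊥)
      [Ax]  ⊢ p2, p2⊥
    [Ax]  ⊢ p2, p2⊥

Result: YES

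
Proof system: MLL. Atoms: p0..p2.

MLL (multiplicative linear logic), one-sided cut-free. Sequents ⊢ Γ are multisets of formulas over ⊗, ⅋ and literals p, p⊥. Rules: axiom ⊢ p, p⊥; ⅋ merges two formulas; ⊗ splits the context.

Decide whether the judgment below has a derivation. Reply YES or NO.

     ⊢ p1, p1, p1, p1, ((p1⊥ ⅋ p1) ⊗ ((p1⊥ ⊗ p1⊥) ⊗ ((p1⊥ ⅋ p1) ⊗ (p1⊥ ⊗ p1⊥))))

Proof tree:
[⊗]  ⊢ p1, p1, p1, p1, ((p1⊥ ⅋ p1) ⊗ ((p1⊥ ⊗ p1⊥) ⊗ ((p1⊥ ⅋ p1) ⊗ (p1⊥ ⊗ p1⊥))))
  [⅋]  ⊢ (p1⊥ ⅋ p1)
    [Ax]  ⊢ p1, p1⊥
  [⊗]  ⊢ p1, p1, p1, p1, ((p1⊥ ⊗ p1⊥) ⊗ ((p1⊥ ⅋ p1) ⊗ (p1⊥ ⊗ p1⊥)))
    [⊗]  ⊢ p1, p1, (p1⊥ ⊗ p1⊥)
      [Ax]  ⊢ p1, p1⊥
      [Ax]  ⊢ p1, p1⊥
    [⊗]  ⊢ p1, p1, ((p1⊥ ⅋ p1) ⊗ (p1⊥ ⊗ p1⊥))
      [⅋]  ⊢ (p1⊥ ⅋ p1)
        [Ax]  ⊢ p1, p1⊥
      [⊗]  ⊢ p1, p1, (p1⊥ ⊗ p1⊥)
        [Ax]  ⊢ p1, p1⊥
        [Ax]  ⊢ p1, p1⊥

Result: YES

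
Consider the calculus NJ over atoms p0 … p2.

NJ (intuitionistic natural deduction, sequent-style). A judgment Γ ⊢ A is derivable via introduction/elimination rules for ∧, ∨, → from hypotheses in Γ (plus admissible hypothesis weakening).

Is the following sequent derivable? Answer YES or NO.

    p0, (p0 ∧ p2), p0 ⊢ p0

Proof tree:
[Wk] p0, (p0 ∧ p2), p0 ⊢ p0
  [Wk] p0, (p0 ∧ p2) ⊢ p0
    [Ax] p0 ⊢ p0

Result: YES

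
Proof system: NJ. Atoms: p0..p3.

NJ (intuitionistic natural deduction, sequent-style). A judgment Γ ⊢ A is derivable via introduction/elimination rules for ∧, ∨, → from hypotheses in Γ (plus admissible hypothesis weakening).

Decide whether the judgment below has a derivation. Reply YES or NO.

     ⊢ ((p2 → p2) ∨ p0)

Derivation trace:
[∨I₁]  ⊢ ((p2 → p2) ∨ p0)
  [→I]  ⊢ (p2 → p2)
    [Ax] p2 ⊢ p2

Result: YES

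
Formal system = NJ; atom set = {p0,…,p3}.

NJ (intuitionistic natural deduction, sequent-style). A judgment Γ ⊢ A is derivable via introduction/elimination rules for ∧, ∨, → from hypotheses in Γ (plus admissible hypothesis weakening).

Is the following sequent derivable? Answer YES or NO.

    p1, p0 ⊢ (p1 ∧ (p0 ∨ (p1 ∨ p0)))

Derivation (root first):
[∧I] p1, p0 ⊢ (p1 ∧ (p0 ∨ (p1 ∨ p0)))
  [Ax] p1 ⊢ p1
  [∨I₂] p0 ⊢ (p0 ∨ (p1 ∨ p0))
    [∨I₂] p0 ⊢ (p1 ∨ p0)
      [Ax] p0 ⊢ p0

Result: YES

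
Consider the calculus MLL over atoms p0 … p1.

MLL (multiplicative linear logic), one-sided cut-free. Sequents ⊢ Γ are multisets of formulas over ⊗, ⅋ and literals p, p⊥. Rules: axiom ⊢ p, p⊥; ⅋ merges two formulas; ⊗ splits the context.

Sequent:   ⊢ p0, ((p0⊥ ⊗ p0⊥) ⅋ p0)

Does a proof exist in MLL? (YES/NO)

Derivation (root first):
[⅋]  ⊢ p0, ((p0⊥ ⊗ p0⊥) ⅋ p0)
  [⊗]  ⊢ p0, p0, (p0⊥ ⊗ p0⊥)
    [Ax]  ⊢ p0, p0⊥
    [Ax]  ⊢ p0, p0⊥

Result: YES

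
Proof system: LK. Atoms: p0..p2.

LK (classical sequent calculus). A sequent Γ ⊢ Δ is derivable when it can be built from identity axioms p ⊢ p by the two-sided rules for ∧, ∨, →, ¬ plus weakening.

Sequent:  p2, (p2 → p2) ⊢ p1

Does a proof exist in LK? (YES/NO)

Truth-table refutation:
  v=000: Γ:[p2=F, (p2 → p2)=T] Δ:[p1=F] refutes=False
  v=001: Γ:[p2=T, (p2 → p2)=T] Δ:[p1=F] refutes=True  ← countermodel

Result: NO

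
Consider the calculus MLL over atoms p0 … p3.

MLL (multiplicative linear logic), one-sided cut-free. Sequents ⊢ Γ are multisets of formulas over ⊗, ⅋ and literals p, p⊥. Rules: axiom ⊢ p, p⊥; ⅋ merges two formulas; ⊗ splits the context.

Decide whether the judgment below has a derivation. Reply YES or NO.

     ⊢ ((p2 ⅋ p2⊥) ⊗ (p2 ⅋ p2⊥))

Proof tree:
[⊗]  ⊢ ((p2 ⅋ p2⊥) ⊗ (p2 ⅋ p2⊥))
  [⅋]  ⊢ (p2 ⅋ p2⊥)
    [Ax]  ⊢ p2, p2⊥
  [⅋]  ⊢ (p2 ⅋ p2⊥)
    [Ax]  ⊢ p2, p2⊥

Result: YES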